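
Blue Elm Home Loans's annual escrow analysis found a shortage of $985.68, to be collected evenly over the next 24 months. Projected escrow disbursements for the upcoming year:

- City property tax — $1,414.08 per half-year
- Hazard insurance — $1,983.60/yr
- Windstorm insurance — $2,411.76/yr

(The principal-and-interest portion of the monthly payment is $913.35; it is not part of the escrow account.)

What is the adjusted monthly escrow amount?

$643.03

City property tax = $1,414.08 × 2 = $2,828.16/yr
Hazard insurance = $1,983.60/yr
Windstorm insurance = $2,411.76/yr
Total annual escrow = $7,223.52
Monthly escrow = $7,223.52 ÷ 12 = $601.96
Monthly shortage recovery: $985.68 ÷ 24 = $41.07
New monthly escrow = $601.96 + $41.07 = $643.03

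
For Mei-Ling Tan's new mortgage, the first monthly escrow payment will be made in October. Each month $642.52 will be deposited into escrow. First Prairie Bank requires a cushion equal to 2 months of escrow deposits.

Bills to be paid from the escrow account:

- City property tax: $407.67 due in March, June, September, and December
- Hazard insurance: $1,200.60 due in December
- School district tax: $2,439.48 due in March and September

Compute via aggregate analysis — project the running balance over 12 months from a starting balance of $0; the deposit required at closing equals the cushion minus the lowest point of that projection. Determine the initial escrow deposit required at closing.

$1,885.34

Cushion = 2 × $642.52 = $1,285.04
Trial balance (start $0, +$642.52 each month, − disbursements):
  Oct: +$642.52 → $642.52
  Nov: +$642.52 → $1,285.04
  Dec: +$642.52 − $1,608.27 → $319.29
  Jan: +$642.52 → $961.81
  Feb: +$642.52 → $1,604.33
  Mar: +$642.52 − $2,847.15 → -$600.30
  Apr: +$642.52 → $42.22
  May: +$642.52 → $684.74
  Jun: +$642.52 − $407.67 → $919.59
  Jul: +$642.52 → $1,562.11
  Aug: +$642.52 → $2,204.63
  Sep: +$642.52 − $2,847.15 → $0.00
Lowest trial balance = -$600.30 (Mar)
Initial deposit = cushion − low point = $1,285.04 − (-$600.30) = $1,885.34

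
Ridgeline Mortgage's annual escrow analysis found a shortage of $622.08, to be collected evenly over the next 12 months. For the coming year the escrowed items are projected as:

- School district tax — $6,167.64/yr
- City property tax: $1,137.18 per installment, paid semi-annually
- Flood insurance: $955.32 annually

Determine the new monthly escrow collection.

School district tax: $6,167.64 annually
City property tax: $1,137.18 × 2 = $2,274.36 annually
Flood insurance: $955.32 annually
Total annual escrow = $9,397.32
Base monthly escrow = $9,397.32 ÷ 12 = $783.11
Monthly shortage recovery: $622.08 ÷ 12 = $51.84
New monthly escrow = $783.11 + $51.84 = $834.95

$834.95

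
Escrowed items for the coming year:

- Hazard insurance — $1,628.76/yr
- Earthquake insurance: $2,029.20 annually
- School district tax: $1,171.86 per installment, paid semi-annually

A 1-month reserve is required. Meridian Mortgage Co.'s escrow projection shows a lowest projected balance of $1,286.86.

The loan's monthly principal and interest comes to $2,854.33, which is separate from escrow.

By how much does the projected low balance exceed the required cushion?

Hazard insurance — $1,628.76
Earthquake insurance — $2,029.20
School district tax — $1,171.86 × 2 = $2,343.72
Annual escrow total = $1,628.76 + $2,029.20 + $2,343.72 = $6,001.68
Monthly = $6,001.68 / 12 = $500.14
Required reserve = 1 × $500.14 = $500.14
Surplus = $1,286.86 − $500.14 = $786.72

$786.72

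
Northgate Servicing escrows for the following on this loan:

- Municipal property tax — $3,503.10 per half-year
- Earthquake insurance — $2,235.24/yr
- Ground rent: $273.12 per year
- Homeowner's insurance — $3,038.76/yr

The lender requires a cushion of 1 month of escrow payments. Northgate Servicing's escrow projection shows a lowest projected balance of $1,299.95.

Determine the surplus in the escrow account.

Municipal property tax = $3,503.10 × 2 = $7,006.20/yr
Earthquake insurance = $2,235.24/yr
Ground rent = $273.12/yr
Homeowner's insurance = $3,038.76/yr
Total annual escrow = $12,553.32
Monthly escrow = $12,553.32 / 12 = $1,046.11
Cushion = 1 × $1,046.11 = $1,046.11
Excess over cushion: $1,299.95 − $1,046.11 = $253.84

$253.84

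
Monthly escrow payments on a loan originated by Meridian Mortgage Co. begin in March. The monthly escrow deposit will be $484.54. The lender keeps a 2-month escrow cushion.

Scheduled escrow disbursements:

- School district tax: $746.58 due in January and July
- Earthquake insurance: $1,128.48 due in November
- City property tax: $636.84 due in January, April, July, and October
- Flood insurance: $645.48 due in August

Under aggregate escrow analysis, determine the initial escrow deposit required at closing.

Cushion = 2 × $484.54 = $969.08
Trial balance (start $0, +$484.54 each month, − disbursements):
  Mar: +$484.54 → $484.54
  Apr: +$484.54 − $636.84 → $332.24
  May: +$484.54 → $816.78
  Jun: +$484.54 → $1,301.32
  Jul: +$484.54 − $1,383.42 → $402.44
  Aug: +$484.54 − $645.48 → $241.50
  Sep: +$484.54 → $726.04
  Oct: +$484.54 − $636.84 → $573.74
  Nov: +$484.54 − $1,128.48 → -$70.20
  Dec: +$484.54 → $414.34
  Jan: +$484.54 − $1,383.42 → -$484.54
  Feb: +$484.54 → $0.00
Lowest trial balance = -$484.54 (Jan)
Initial deposit = cushion − low point = $969.08 − (-$484.54) = $1,453.62

$1,453.62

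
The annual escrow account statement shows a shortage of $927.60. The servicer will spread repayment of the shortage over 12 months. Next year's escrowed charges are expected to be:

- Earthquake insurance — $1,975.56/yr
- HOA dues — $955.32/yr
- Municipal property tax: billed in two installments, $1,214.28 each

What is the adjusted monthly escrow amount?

Earthquake insurance — $1,975.56 annually
HOA dues — $955.32 annually
Municipal property tax — $1,214.28 × 2 = $2,428.56 annually
Total per year = $1,975.56 + $955.32 + $2,428.56 = $5,359.44
Per month = $5,359.44 ÷ 12 = $446.62
Monthly shortage recovery: $927.60 ÷ 12 = $77.30
New monthly escrow = $446.62 + $77.30 = $523.92

$523.92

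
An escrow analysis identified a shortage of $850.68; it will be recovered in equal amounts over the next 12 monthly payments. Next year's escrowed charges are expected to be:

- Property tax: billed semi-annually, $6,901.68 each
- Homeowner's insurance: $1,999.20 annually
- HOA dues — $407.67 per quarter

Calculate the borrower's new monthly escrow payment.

$1,523.66

Property tax = $6,901.68 × 2 = $13,803.36 per year
Homeowner's insurance = $1,999.20 per year
HOA dues = $407.67 × 4 = $1,630.68 per year
Annual escrow total = $13,803.36 + $1,999.20 + $1,630.68 = $17,433.24
Monthly = $17,433.24 ÷ 12 = $1,452.77
Shortage spread = $850.68 / 12 = $70.89/mo
Adjusted monthly = $1,452.77 + $70.89 = $1,523.66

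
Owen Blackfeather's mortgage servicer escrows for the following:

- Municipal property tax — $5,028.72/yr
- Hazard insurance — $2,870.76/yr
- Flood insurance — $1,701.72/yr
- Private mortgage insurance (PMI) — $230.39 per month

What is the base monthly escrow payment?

Municipal property tax — $5,028.72
Hazard insurance — $2,870.76
Flood insurance — $1,701.72
Private mortgage insurance (PMI) — $230.39 × 12 = $2,764.68
Total annual escrow = $5,028.72 + $2,870.76 + $1,701.72 + $2,764.68 = $12,365.88
Monthly = $12,365.88 ÷ 12 = $1,030.49

$1,030.49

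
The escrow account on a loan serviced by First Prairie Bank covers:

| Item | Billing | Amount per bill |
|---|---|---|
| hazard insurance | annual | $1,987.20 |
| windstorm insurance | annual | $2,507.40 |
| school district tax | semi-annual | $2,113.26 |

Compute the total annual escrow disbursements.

$8,721.12

Hazard insurance: $1,987.20/yr
Windstorm insurance: $2,507.40/yr
School district tax: $2,113.26 × 2 = $4,226.52/yr
Total per year = $1,987.20 + $2,507.40 + $4,226.52 = $8,721.12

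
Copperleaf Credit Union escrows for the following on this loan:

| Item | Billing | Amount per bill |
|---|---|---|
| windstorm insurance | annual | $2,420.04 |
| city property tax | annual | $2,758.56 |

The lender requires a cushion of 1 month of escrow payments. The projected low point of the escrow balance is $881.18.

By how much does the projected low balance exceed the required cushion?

Windstorm insurance = $2,420.04 annually
City property tax = $2,758.56 annually
Annual escrow total = $5,178.60
Monthly escrow = $5,178.60 / 12 = $431.55
Required cushion = 1 × $431.55 = $431.55
Excess over cushion: $881.18 − $431.55 = $449.63

$449.63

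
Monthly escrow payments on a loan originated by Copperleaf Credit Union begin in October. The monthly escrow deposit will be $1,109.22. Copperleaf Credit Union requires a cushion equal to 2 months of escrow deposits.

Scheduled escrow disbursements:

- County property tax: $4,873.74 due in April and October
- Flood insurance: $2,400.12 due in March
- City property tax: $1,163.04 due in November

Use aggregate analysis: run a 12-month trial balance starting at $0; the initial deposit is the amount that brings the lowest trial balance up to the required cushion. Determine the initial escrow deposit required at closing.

Cushion = 2 × $1,109.22 = $2,218.44
Trial balance (start $0, +$1,109.22 each month, − disbursements):
  Oct: +$1,109.22 − $4,873.74 → -$3,764.52
  Nov: +$1,109.22 − $1,163.04 → -$3,818.34
  Dec: +$1,109.22 → -$2,709.12
  Jan: +$1,109.22 → -$1,599.90
  Feb: +$1,109.22 → -$490.68
  Mar: +$1,109.22 − $2,400.12 → -$1,781.58
  Apr: +$1,109.22 − $4,873.74 → -$5,546.10
  May: +$1,109.22 → -$4,436.88
  Jun: +$1,109.22 → -$3,327.66
  Jul: +$1,109.22 → -$2,218.44
  Aug: +$1,109.22 → -$1,109.22
  Sep: +$1,109.22 → $0.00
Lowest trial balance = -$5,546.10 (Apr)
Initial deposit = cushion − low point = $2,218.44 − (-$5,546.10) = $7,764.54

$7,764.54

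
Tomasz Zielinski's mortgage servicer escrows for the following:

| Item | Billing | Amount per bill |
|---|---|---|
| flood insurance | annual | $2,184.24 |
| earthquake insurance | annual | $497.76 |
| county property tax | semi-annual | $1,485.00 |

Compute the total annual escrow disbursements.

Flood insurance — $2,184.24
Earthquake insurance — $497.76
County property tax — $1,485.00 × 2 = $2,970.00
Total annual escrow = $2,184.24 + $497.76 + $2,970.00 = $5,652.00

$5,652.00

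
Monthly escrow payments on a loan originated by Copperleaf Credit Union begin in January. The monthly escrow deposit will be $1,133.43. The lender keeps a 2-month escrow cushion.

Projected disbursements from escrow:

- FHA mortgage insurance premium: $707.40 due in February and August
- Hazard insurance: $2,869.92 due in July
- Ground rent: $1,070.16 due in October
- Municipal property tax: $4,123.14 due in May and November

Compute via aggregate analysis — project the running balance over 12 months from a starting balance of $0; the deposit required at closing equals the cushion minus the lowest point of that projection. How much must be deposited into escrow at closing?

$3,400.29

Cushion = 2 × $1,133.43 = $2,266.86
Trial balance (start $0, +$1,133.43 each month, − disbursements):
  Jan: +$1,133.43 → $1,133.43
  Feb: +$1,133.43 − $707.40 → $1,559.46
  Mar: +$1,133.43 → $2,692.89
  Apr: +$1,133.43 → $3,826.32
  May: +$1,133.43 − $4,123.14 → $836.61
  Jun: +$1,133.43 → $1,970.04
  Jul: +$1,133.43 − $2,869.92 → $233.55
  Aug: +$1,133.43 − $707.40 → $659.58
  Sep: +$1,133.43 → $1,793.01
  Oct: +$1,133.43 − $1,070.16 → $1,856.28
  Nov: +$1,133.43 − $4,123.14 → -$1,133.43
  Dec: +$1,133.43 → $0.00
Lowest trial balance = -$1,133.43 (Nov)
Initial deposit = cushion − low point = $2,266.86 − (-$1,133.43) = $3,400.29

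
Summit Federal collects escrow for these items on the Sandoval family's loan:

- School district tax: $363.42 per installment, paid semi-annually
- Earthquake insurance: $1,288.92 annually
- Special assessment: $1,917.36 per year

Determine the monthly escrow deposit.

School district tax — $363.42 × 2 = $726.84/yr
Earthquake insurance — $1,288.92/yr
Special assessment — $1,917.36/yr
Annual escrow total = $726.84 + $1,288.92 + $1,917.36 = $3,933.12
Per month = $3,933.12 ÷ 12 = $327.76

$327.76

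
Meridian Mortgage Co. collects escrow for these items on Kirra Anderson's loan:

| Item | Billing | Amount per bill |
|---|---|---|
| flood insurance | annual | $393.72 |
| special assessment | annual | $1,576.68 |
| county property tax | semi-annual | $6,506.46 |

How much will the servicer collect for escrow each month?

Flood insurance: $393.72/yr
Special assessment: $1,576.68/yr
County property tax: $6,506.46 × 2 = $13,012.92/yr
Total per year = $393.72 + $1,576.68 + $13,012.92 = $14,983.32
Monthly = $14,983.32 ÷ 12 = $1,248.61

$1,248.61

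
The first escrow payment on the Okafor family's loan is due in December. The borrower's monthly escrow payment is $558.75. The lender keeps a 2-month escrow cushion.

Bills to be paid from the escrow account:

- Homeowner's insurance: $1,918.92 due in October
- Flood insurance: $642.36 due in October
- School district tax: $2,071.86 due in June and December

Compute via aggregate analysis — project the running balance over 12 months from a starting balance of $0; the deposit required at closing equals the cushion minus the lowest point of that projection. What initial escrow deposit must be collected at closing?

$2,630.61

Cushion = 2 × $558.75 = $1,117.50
Trial balance (start $0, +$558.75 each month, − disbursements):
  Dec: +$558.75 − $2,071.86 → -$1,513.11
  Jan: +$558.75 → -$954.36
  Feb: +$558.75 → -$395.61
  Mar: +$558.75 → $163.14
  Apr: +$558.75 → $721.89
  May: +$558.75 → $1,280.64
  Jun: +$558.75 − $2,071.86 → -$232.47
  Jul: +$558.75 → $326.28
  Aug: +$558.75 → $885.03
  Sep: +$558.75 → $1,443.78
  Oct: +$558.75 − $2,561.28 → -$558.75
  Nov: +$558.75 → $0.00
Lowest trial balance = -$1,513.11 (Dec)
Initial deposit = cushion − low point = $1,117.50 − (-$1,513.11) = $2,630.61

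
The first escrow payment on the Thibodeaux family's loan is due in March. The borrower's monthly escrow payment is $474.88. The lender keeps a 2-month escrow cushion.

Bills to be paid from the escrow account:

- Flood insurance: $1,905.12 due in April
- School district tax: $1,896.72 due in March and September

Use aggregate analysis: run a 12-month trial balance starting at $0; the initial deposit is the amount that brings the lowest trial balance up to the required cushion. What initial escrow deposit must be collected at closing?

Cushion = 2 × $474.88 = $949.76
Trial balance (start $0, +$474.88 each month, − disbursements):
  Mar: +$474.88 − $1,896.72 → -$1,421.84
  Apr: +$474.88 − $1,905.12 → -$2,852.08
  May: +$474.88 → -$2,377.20
  Jun: +$474.88 → -$1,902.32
  Jul: +$474.88 → -$1,427.44
  Aug: +$474.88 → -$952.56
  Sep: +$474.88 − $1,896.72 → -$2,374.40
  Oct: +$474.88 → -$1,899.52
  Nov: +$474.88 → -$1,424.64
  Dec: +$474.88 → -$949.76
  Jan: +$474.88 → -$474.88
  Feb: +$474.88 → $0.00
Lowest trial balance = -$2,852.08 (Apr)
Initial deposit = cushion − low point = $949.76 − (-$2,852.08) = $3,801.84

$3,801.84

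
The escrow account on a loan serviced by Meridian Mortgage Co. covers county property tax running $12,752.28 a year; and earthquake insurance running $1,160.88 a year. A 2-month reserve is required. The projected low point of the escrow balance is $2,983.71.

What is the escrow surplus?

County property tax: $12,752.28 per year
Earthquake insurance: $1,160.88 per year
Annual escrow total = $13,913.16
Monthly = $13,913.16 ÷ 12 = $1,159.43
Required cushion = 2 × $1,159.43 = $2,318.86
Surplus = $2,983.71 − $2,318.86 = $664.85

$664.85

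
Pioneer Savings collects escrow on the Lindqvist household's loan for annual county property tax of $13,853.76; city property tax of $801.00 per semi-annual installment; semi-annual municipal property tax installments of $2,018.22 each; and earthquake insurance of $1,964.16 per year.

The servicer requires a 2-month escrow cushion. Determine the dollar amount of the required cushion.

County property tax: $13,853.76 per year
City property tax: $801.00 × 2 = $1,602.00 per year
Municipal property tax: $2,018.22 × 2 = $4,036.44 per year
Earthquake insurance: $1,964.16 per year
Combined annual = $21,456.36
Per month = $21,456.36 / 12 = $1,788.03
Cushion = 2 × $1,788.03 = $3,576.06

$3,576.06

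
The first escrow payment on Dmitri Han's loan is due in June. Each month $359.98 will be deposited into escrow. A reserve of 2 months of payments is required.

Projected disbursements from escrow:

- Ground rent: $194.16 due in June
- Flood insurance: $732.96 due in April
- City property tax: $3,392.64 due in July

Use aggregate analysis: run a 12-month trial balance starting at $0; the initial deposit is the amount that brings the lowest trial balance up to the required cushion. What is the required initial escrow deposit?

$3,586.80

Cushion = 2 × $359.98 = $719.96
Trial balance (start $0, +$359.98 each month, − disbursements):
  Jun: +$359.98 − $194.16 → $165.82
  Jul: +$359.98 − $3,392.64 → -$2,866.84
  Aug: +$359.98 → -$2,506.86
  Sep: +$359.98 → -$2,146.88
  Oct: +$359.98 → -$1,786.90
  Nov: +$359.98 → -$1,426.92
  Dec: +$359.98 → -$1,066.94
  Jan: +$359.98 → -$706.96
  Feb: +$359.98 → -$346.98
  Mar: +$359.98 → $13.00
  Apr: +$359.98 − $732.96 → -$359.98
  May: +$359.98 → $0.00
Lowest trial balance = -$2,866.84 (Jul)
Initial deposit = cushion − low point = $719.96 − (-$2,866.84) = $3,586.80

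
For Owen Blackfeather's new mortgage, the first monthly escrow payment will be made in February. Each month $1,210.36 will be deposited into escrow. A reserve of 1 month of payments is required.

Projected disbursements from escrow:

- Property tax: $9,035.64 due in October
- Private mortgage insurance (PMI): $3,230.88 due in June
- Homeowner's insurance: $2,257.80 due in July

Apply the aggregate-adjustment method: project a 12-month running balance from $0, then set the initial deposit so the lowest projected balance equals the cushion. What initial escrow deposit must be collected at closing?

$4,841.44

Cushion = 1 × $1,210.36 = $1,210.36
Trial balance (start $0, +$1,210.36 each month, − disbursements):
  Feb: +$1,210.36 → $1,210.36
  Mar: +$1,210.36 → $2,420.72
  Apr: +$1,210.36 → $3,631.08
  May: +$1,210.36 → $4,841.44
  Jun: +$1,210.36 − $3,230.88 → $2,820.92
  Jul: +$1,210.36 − $2,257.80 → $1,773.48
  Aug: +$1,210.36 → $2,983.84
  Sep: +$1,210.36 → $4,194.20
  Oct: +$1,210.36 − $9,035.64 → -$3,631.08
  Nov: +$1,210.36 → -$2,420.72
  Dec: +$1,210.36 → -$1,210.36
  Jan: +$1,210.36 → $0.00
Lowest trial balance = -$3,631.08 (Oct)
Initial deposit = cushion − low point = $1,210.36 − (-$3,631.08) = $4,841.44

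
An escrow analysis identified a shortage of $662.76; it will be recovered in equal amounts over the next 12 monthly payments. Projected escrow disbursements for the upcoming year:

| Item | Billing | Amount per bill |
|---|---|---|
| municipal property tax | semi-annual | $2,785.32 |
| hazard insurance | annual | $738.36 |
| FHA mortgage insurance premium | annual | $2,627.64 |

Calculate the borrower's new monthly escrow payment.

Municipal property tax: $2,785.32 × 2 = $5,570.64 per year
Hazard insurance: $738.36 per year
FHA mortgage insurance premium: $2,627.64 per year
Total per year = $5,570.64 + $738.36 + $2,627.64 = $8,936.64
Monthly escrow = $8,936.64 ÷ 12 = $744.72
Shortage spread = $662.76 ÷ 12 = $55.23/mo
New monthly escrow = $744.72 + $55.23 = $799.95

$799.95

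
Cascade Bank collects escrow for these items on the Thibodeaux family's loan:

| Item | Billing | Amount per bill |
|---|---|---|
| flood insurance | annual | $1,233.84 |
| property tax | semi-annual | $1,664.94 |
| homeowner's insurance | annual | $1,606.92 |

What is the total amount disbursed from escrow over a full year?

$6,170.64

Flood insurance = $1,233.84 annually
Property tax = $1,664.94 × 2 = $3,329.88 annually
Homeowner's insurance = $1,606.92 annually
Combined annual = $6,170.64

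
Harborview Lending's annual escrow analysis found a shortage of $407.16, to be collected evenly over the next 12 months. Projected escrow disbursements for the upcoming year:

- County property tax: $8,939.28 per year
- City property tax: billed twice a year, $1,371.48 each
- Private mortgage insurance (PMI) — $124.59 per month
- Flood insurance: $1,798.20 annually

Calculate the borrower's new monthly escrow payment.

$1,281.89

County property tax — $8,939.28 annually
City property tax — $1,371.48 × 2 = $2,742.96 annually
Private mortgage insurance (PMI) — $124.59 × 12 = $1,495.08 annually
Flood insurance — $1,798.20 annually
Combined annual = $8,939.28 + $2,742.96 + $1,495.08 + $1,798.20 = $14,975.52
Base monthly escrow = $14,975.52 / 12 = $1,247.96
Shortage per month = $407.16 ÷ 12 = $33.93
Adjusted monthly = $1,247.96 + $33.93 = $1,281.89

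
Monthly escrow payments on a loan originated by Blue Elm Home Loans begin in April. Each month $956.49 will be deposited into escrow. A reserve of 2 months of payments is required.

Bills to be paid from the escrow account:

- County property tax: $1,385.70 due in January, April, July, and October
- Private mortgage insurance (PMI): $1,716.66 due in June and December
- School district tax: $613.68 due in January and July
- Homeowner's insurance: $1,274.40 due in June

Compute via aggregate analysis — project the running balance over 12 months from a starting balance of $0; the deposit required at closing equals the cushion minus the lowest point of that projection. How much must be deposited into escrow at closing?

Cushion = 2 × $956.49 = $1,912.98
Trial balance (start $0, +$956.49 each month, − disbursements):
  Apr: +$956.49 − $1,385.70 → -$429.21
  May: +$956.49 → $527.28
  Jun: +$956.49 − $2,991.06 → -$1,507.29
  Jul: +$956.49 − $1,999.38 → -$2,550.18
  Aug: +$956.49 → -$1,593.69
  Sep: +$956.49 → -$637.20
  Oct: +$956.49 − $1,385.70 → -$1,066.41
  Nov: +$956.49 → -$109.92
  Dec: +$956.49 − $1,716.66 → -$870.09
  Jan: +$956.49 − $1,999.38 → -$1,912.98
  Feb: +$956.49 → -$956.49
  Mar: +$956.49 → $0.00
Lowest trial balance = -$2,550.18 (Jul)
Initial deposit = cushion − low point = $1,912.98 − (-$2,550.18) = $4,463.16

$4,463.16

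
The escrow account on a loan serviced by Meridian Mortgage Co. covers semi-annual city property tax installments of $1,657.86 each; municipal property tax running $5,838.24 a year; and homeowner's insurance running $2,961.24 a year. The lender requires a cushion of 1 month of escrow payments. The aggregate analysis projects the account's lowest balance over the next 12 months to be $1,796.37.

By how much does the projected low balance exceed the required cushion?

$786.77

City property tax: $1,657.86 × 2 = $3,315.72 annually
Municipal property tax: $5,838.24 annually
Homeowner's insurance: $2,961.24 annually
Yearly total = $3,315.72 + $5,838.24 + $2,961.24 = $12,115.20
Monthly = $12,115.20 ÷ 12 = $1,009.60
Required reserve = 1 × $1,009.60 = $1,009.60
Surplus = $1,796.37 − $1,009.60 = $786.77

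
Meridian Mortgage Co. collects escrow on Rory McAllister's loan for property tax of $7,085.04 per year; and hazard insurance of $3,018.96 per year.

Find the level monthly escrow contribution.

Property tax — $7,085.04
Hazard insurance — $3,018.96
Total annual escrow = $10,104.00
Monthly escrow = $10,104.00 ÷ 12 = $842.00

$842.00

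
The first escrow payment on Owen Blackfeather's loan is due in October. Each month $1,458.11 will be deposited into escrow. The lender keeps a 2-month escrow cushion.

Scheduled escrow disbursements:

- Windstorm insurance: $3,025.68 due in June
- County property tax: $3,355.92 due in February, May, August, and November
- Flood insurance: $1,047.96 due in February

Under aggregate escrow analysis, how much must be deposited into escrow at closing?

Cushion = 2 × $1,458.11 = $2,916.22
Trial balance (start $0, +$1,458.11 each month, − disbursements):
  Oct: +$1,458.11 → $1,458.11
  Nov: +$1,458.11 − $3,355.92 → -$439.70
  Dec: +$1,458.11 → $1,018.41
  Jan: +$1,458.11 → $2,476.52
  Feb: +$1,458.11 − $4,403.88 → -$469.25
  Mar: +$1,458.11 → $988.86
  Apr: +$1,458.11 → $2,446.97
  May: +$1,458.11 − $3,355.92 → $549.16
  Jun: +$1,458.11 − $3,025.68 → -$1,018.41
  Jul: +$1,458.11 → $439.70
  Aug: +$1,458.11 − $3,355.92 → -$1,458.11
  Sep: +$1,458.11 → $0.00
Lowest trial balance = -$1,458.11 (Aug)
Initial deposit = cushion − low point = $2,916.22 − (-$1,458.11) = $4,374.33

$4,374.33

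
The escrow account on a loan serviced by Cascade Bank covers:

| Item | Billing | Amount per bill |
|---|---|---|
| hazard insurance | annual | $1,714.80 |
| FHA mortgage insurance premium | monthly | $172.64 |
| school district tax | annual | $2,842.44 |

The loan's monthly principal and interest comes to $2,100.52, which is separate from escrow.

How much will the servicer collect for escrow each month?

Hazard insurance: $1,714.80 annually
FHA mortgage insurance premium: $172.64 × 12 = $2,071.68 annually
School district tax: $2,842.44 annually
Total per year = $1,714.80 + $2,071.68 + $2,842.44 = $6,628.92
Base monthly escrow = $6,628.92 / 12 = $552.41

$552.41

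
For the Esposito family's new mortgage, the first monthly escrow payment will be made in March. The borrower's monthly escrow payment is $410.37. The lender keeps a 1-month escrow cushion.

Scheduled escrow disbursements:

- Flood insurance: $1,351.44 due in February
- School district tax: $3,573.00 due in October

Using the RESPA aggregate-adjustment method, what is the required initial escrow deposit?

$700.41

Cushion = 1 × $410.37 = $410.37
Trial balance (start $0, +$410.37 each month, − disbursements):
  Mar: +$410.37 → $410.37
  Apr: +$410.37 → $820.74
  May: +$410.37 → $1,231.11
  Jun: +$410.37 → $1,641.48
  Jul: +$410.37 → $2,051.85
  Aug: +$410.37 → $2,462.22
  Sep: +$410.37 → $2,872.59
  Oct: +$410.37 − $3,573.00 → -$290.04
  Nov: +$410.37 → $120.33
  Dec: +$410.37 → $530.70
  Jan: +$410.37 → $941.07
  Feb: +$410.37 − $1,351.44 → $0.00
Lowest trial balance = -$290.04 (Oct)
Initial deposit = cushion − low point = $410.37 − (-$290.04) = $700.41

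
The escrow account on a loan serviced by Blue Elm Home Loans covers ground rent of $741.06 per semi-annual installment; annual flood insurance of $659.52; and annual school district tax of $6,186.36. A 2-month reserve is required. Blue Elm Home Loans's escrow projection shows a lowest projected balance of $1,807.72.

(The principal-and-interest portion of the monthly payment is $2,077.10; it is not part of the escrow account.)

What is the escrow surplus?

Ground rent: $741.06 × 2 = $1,482.12/yr
Flood insurance: $659.52/yr
School district tax: $6,186.36/yr
Combined annual = $1,482.12 + $659.52 + $6,186.36 = $8,328.00
Monthly escrow = $8,328.00 / 12 = $694.00
Required cushion = 2 × $694.00 = $1,388.00
Surplus = $1,807.72 − $1,388.00 = $419.72

$419.72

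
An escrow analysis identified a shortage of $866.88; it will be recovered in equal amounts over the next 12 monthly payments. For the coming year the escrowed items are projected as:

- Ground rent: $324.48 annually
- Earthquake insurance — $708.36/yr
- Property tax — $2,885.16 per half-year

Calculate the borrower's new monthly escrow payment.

$639.17

Ground rent: $324.48
Earthquake insurance: $708.36
Property tax: $2,885.16 × 2 = $5,770.32
Total per year = $324.48 + $708.36 + $5,770.32 = $6,803.16
Base monthly escrow = $6,803.16 ÷ 12 = $566.93
Shortage spread = $866.88 ÷ 12 = $72.24/mo
New monthly escrow = $566.93 + $72.24 = $639.17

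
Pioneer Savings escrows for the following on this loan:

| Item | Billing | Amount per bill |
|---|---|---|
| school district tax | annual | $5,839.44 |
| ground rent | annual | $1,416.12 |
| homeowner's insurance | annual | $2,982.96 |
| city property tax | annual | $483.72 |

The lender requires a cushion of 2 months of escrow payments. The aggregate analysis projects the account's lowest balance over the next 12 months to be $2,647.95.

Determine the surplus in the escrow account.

School district tax = $5,839.44 per year
Ground rent = $1,416.12 per year
Homeowner's insurance = $2,982.96 per year
City property tax = $483.72 per year
Combined annual = $5,839.44 + $1,416.12 + $2,982.96 + $483.72 = $10,722.24
Monthly = $10,722.24 ÷ 12 = $893.52
Cushion = 2 × $893.52 = $1,787.04
Excess over cushion: $2,647.95 − $1,787.04 = $860.91

$860.91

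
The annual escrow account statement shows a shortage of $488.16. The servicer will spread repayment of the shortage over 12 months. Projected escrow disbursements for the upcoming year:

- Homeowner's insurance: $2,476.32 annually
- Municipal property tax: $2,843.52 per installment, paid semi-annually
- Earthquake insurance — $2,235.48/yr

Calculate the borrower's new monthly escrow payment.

Homeowner's insurance — $2,476.32
Municipal property tax — $2,843.52 × 2 = $5,687.04
Earthquake insurance — $2,235.48
Combined annual = $2,476.32 + $5,687.04 + $2,235.48 = $10,398.84
Per month = $10,398.84 / 12 = $866.57
Monthly shortage recovery: $488.16 / 12 = $40.68
Adjusted monthly = $866.57 + $40.68 = $907.25

$907.25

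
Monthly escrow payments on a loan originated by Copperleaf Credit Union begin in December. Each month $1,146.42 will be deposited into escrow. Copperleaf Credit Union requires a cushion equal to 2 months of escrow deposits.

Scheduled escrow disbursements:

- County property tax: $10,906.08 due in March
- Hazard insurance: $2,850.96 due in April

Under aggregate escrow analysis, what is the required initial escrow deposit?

Cushion = 2 × $1,146.42 = $2,292.84
Trial balance (start $0, +$1,146.42 each month, − disbursements):
  Dec: +$1,146.42 → $1,146.42
  Jan: +$1,146.42 → $2,292.84
  Feb: +$1,146.42 → $3,439.26
  Mar: +$1,146.42 − $10,906.08 → -$6,320.40
  Apr: +$1,146.42 − $2,850.96 → -$8,024.94
  May: +$1,146.42 → -$6,878.52
  Jun: +$1,146.42 → -$5,732.10
  Jul: +$1,146.42 → -$4,585.68
  Aug: +$1,146.42 → -$3,439.26
  Sep: +$1,146.42 → -$2,292.84
  Oct: +$1,146.42 → -$1,146.42
  Nov: +$1,146.42 → $0.00
Lowest trial balance = -$8,024.94 (Apr)
Initial deposit = cushion − low point = $2,292.84 − (-$8,024.94) = $10,317.78

$10,317.78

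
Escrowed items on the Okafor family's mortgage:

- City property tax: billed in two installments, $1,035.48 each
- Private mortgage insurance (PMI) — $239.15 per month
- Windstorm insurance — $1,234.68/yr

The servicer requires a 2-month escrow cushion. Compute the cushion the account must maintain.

$1,029.24

City property tax = $1,035.48 × 2 = $2,070.96/yr
Private mortgage insurance (PMI) = $239.15 × 12 = $2,869.80/yr
Windstorm insurance = $1,234.68/yr
Total per year = $2,070.96 + $2,869.80 + $1,234.68 = $6,175.44
Monthly = $6,175.44 ÷ 12 = $514.62
Required cushion = 2 × $514.62 = $1,029.24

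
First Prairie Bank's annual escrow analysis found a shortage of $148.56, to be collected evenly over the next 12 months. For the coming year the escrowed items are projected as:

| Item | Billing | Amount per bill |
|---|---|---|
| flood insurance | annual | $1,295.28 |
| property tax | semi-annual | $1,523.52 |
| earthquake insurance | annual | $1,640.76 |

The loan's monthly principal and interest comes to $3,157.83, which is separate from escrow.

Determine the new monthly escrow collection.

$510.97

Flood insurance = $1,295.28 annually
Property tax = $1,523.52 × 2 = $3,047.04 annually
Earthquake insurance = $1,640.76 annually
Annual escrow total = $5,983.08
Monthly escrow = $5,983.08 / 12 = $498.59
Monthly shortage recovery: $148.56 / 12 = $12.38
New monthly escrow = $498.59 + $12.38 = $510.97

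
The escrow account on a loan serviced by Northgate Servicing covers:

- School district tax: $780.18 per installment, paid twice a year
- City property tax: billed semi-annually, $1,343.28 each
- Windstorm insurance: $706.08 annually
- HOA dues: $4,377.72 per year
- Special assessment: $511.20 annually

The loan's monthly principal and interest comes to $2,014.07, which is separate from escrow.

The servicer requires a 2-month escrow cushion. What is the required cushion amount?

$1,640.32

School district tax = $780.18 × 2 = $1,560.36 per year
City property tax = $1,343.28 × 2 = $2,686.56 per year
Windstorm insurance = $706.08 per year
HOA dues = $4,377.72 per year
Special assessment = $511.20 per year
Combined annual = $9,841.92
Monthly escrow = $9,841.92 ÷ 12 = $820.16
Cushion = 2 × $820.16 = $1,640.32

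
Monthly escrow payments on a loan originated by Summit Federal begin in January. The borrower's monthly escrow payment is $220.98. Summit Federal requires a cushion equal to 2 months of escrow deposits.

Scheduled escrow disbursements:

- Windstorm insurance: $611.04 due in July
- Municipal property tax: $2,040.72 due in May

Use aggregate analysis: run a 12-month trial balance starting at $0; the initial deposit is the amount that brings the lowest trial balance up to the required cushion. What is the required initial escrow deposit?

$1,546.86

Cushion = 2 × $220.98 = $441.96
Trial balance (start $0, +$220.98 each month, − disbursements):
  Jan: +$220.98 → $220.98
  Feb: +$220.98 → $441.96
  Mar: +$220.98 → $662.94
  Apr: +$220.98 → $883.92
  May: +$220.98 − $2,040.72 → -$935.82
  Jun: +$220.98 → -$714.84
  Jul: +$220.98 − $611.04 → -$1,104.90
  Aug: +$220.98 → -$883.92
  Sep: +$220.98 → -$662.94
  Oct: +$220.98 → -$441.96
  Nov: +$220.98 → -$220.98
  Dec: +$220.98 → $0.00
Lowest trial balance = -$1,104.90 (Jul)
Initial deposit = cushion − low point = $441.96 − (-$1,104.90) = $1,546.86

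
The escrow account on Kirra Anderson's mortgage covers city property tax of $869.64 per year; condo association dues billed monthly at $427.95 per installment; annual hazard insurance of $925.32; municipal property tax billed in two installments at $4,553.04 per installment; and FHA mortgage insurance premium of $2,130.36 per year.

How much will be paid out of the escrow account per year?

$18,166.80

City property tax = $869.64 per year
Condo association dues = $427.95 × 12 = $5,135.40 per year
Hazard insurance = $925.32 per year
Municipal property tax = $4,553.04 × 2 = $9,106.08 per year
FHA mortgage insurance premium = $2,130.36 per year
Total per year = $869.64 + $5,135.40 + $925.32 + $9,106.08 + $2,130.36 = $18,166.80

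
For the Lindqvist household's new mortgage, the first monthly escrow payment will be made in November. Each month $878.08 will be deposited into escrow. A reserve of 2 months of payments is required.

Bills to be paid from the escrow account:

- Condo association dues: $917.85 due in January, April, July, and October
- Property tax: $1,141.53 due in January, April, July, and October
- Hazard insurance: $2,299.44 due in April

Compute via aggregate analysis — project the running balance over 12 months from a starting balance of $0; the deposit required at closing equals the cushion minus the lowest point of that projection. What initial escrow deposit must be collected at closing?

$2,905.88

Cushion = 2 × $878.08 = $1,756.16
Trial balance (start $0, +$878.08 each month, − disbursements):
  Nov: +$878.08 → $878.08
  Dec: +$878.08 → $1,756.16
  Jan: +$878.08 − $2,059.38 → $574.86
  Feb: +$878.08 → $1,452.94
  Mar: +$878.08 → $2,331.02
  Apr: +$878.08 − $4,358.82 → -$1,149.72
  May: +$878.08 → -$271.64
  Jun: +$878.08 → $606.44
  Jul: +$878.08 − $2,059.38 → -$574.86
  Aug: +$878.08 → $303.22
  Sep: +$878.08 → $1,181.30
  Oct: +$878.08 − $2,059.38 → $0.00
Lowest trial balance = -$1,149.72 (Apr)
Initial deposit = cushion − low point = $1,756.16 − (-$1,149.72) = $2,905.88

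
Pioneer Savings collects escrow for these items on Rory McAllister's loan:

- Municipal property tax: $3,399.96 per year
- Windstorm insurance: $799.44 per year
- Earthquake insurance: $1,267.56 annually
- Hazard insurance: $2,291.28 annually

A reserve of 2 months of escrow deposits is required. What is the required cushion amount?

$1,293.04

Municipal property tax = $3,399.96
Windstorm insurance = $799.44
Earthquake insurance = $1,267.56
Hazard insurance = $2,291.28
Annual escrow total = $3,399.96 + $799.44 + $1,267.56 + $2,291.28 = $7,758.24
Monthly = $7,758.24 ÷ 12 = $646.52
Cushion = 2 × $646.52 = $1,293.04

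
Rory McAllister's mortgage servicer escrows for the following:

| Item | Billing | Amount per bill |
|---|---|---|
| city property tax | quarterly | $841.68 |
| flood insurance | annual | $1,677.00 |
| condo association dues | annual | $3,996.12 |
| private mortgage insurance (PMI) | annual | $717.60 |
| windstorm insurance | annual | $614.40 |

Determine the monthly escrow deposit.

City property tax — $841.68 × 4 = $3,366.72 per year
Flood insurance — $1,677.00 per year
Condo association dues — $3,996.12 per year
Private mortgage insurance (PMI) — $717.60 per year
Windstorm insurance — $614.40 per year
Total annual escrow = $3,366.72 + $1,677.00 + $3,996.12 + $717.60 + $614.40 = $10,371.84
Monthly = $10,371.84 / 12 = $864.32

$864.32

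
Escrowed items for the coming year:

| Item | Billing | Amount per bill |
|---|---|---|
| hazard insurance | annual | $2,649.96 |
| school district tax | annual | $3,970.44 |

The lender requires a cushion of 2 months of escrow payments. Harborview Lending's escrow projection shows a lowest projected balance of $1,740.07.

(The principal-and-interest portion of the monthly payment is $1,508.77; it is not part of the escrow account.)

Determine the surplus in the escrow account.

$636.67

Hazard insurance = $2,649.96
School district tax = $3,970.44
Yearly total = $2,649.96 + $3,970.44 = $6,620.40
Base monthly escrow = $6,620.40 ÷ 12 = $551.70
Required cushion = 2 × $551.70 = $1,103.40
Excess over cushion: $1,740.07 − $1,103.40 = $636.67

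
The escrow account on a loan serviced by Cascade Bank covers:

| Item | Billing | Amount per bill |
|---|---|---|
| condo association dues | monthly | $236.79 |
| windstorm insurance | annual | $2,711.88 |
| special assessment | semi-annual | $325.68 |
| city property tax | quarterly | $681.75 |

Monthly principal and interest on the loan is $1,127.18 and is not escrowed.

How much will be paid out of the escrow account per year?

$8,931.72

Condo association dues = $236.79 × 12 = $2,841.48
Windstorm insurance = $2,711.88
Special assessment = $325.68 × 2 = $651.36
City property tax = $681.75 × 4 = $2,727.00
Combined annual = $8,931.72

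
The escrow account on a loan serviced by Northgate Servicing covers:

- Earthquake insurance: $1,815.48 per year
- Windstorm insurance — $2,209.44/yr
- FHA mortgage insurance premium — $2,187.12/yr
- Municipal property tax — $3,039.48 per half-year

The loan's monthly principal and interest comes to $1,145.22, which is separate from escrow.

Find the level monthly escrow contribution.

$1,024.25

Earthquake insurance — $1,815.48
Windstorm insurance — $2,209.44
FHA mortgage insurance premium — $2,187.12
Municipal property tax — $3,039.48 × 2 = $6,078.96
Total annual escrow = $12,291.00
Monthly = $12,291.00 ÷ 12 = $1,024.25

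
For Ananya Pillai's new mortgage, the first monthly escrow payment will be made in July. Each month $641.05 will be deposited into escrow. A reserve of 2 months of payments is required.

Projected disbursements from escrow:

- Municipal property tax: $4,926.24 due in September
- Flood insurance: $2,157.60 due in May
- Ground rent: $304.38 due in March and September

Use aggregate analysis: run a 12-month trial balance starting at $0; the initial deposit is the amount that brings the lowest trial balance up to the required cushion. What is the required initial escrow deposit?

Cushion = 2 × $641.05 = $1,282.10
Trial balance (start $0, +$641.05 each month, − disbursements):
  Jul: +$641.05 → $641.05
  Aug: +$641.05 → $1,282.10
  Sep: +$641.05 − $5,230.62 → -$3,307.47
  Oct: +$641.05 → -$2,666.42
  Nov: +$641.05 → -$2,025.37
  Dec: +$641.05 → -$1,384.32
  Jan: +$641.05 → -$743.27
  Feb: +$641.05 → -$102.22
  Mar: +$641.05 − $304.38 → $234.45
  Apr: +$641.05 → $875.50
  May: +$641.05 − $2,157.60 → -$641.05
  Jun: +$641.05 → $0.00
Lowest trial balance = -$3,307.47 (Sep)
Initial deposit = cushion − low point = $1,282.10 − (-$3,307.47) = $4,589.57

$4,589.57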